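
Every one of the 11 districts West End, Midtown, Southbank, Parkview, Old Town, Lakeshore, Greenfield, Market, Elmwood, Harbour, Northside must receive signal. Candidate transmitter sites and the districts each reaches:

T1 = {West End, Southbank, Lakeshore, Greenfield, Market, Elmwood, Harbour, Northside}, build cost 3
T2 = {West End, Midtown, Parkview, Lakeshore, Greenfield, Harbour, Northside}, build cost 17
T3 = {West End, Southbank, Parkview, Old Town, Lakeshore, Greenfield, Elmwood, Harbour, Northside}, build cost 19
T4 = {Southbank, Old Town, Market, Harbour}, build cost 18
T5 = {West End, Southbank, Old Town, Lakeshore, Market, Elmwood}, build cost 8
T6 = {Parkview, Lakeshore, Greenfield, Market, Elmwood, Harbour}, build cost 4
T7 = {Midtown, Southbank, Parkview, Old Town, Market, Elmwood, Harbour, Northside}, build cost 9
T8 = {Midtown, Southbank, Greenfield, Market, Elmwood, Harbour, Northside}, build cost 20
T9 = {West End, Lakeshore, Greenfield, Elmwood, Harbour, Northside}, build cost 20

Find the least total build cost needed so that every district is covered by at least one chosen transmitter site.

12

T1, T7 cover every district at build cost 3 + 9 = 12.
Any cover uses at least 2 transmitter sites; among all covering selections none totals below 12.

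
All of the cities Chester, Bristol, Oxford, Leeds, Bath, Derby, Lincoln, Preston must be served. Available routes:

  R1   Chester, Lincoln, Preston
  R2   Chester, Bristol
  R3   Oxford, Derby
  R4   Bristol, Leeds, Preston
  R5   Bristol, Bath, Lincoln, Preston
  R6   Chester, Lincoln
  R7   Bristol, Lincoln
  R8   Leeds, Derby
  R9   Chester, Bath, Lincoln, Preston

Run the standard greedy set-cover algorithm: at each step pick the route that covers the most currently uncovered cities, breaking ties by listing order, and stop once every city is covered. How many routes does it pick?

4

Pick 1: R5 covers 4 new cities (Bristol, Bath, Lincoln, Preston).
Pick 2: R3 covers 2 new cities (Oxford, Derby).
Pick 3: R1 covers 1 new cities (Chester).
Pick 4: R4 covers 1 new cities (Leeds).
Greedy uses 4 routes. (The true minimum is 3.)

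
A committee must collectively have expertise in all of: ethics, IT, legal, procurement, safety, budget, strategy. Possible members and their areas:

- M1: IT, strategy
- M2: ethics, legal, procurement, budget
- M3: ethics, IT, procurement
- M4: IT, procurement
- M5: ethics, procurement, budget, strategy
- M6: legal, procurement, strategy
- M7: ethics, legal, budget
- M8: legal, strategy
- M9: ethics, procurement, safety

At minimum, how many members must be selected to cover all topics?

3

M1, M2, M9 together cover {ethics, IT, legal, procurement, safety, budget, strategy} — every topic.
No 2 of the 9 members cover everything (all 36 pairs fall short), so 3 is minimum.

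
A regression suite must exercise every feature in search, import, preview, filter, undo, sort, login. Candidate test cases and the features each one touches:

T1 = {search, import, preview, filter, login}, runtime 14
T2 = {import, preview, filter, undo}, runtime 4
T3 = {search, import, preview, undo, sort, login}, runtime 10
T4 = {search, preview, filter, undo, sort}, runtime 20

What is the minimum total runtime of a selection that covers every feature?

T2, T3 cover every feature at runtime 4 + 10 = 14.
Any cover uses at least 2 test cases; among all covering selections none totals below 14.

14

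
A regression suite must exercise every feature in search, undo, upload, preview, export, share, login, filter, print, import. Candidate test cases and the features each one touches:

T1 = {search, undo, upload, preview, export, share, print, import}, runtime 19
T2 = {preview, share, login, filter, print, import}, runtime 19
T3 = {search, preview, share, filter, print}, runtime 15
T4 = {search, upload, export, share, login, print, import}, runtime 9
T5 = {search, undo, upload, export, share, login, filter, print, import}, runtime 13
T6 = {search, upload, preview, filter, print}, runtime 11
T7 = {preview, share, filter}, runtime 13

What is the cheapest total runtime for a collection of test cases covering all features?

24

T5, T6 cover every feature at runtime 13 + 11 = 24.
Any cover uses at least 2 test cases; among all covering selections none totals below 24.
Greedy by coverage-per-runtime would pick T4, T6, T5 for 33 — worse than the optimum 24.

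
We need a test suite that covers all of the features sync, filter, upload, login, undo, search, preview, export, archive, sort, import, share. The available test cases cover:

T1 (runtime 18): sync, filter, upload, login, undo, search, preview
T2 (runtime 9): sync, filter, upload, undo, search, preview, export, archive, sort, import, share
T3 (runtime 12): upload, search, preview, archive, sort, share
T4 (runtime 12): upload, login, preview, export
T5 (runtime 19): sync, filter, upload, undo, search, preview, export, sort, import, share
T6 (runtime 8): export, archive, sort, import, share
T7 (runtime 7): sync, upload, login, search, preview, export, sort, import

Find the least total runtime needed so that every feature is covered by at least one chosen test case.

16

T2, T7 cover every feature at runtime 9 + 7 = 16.
Any cover uses at least 2 test cases; among all covering selections none totals below 16.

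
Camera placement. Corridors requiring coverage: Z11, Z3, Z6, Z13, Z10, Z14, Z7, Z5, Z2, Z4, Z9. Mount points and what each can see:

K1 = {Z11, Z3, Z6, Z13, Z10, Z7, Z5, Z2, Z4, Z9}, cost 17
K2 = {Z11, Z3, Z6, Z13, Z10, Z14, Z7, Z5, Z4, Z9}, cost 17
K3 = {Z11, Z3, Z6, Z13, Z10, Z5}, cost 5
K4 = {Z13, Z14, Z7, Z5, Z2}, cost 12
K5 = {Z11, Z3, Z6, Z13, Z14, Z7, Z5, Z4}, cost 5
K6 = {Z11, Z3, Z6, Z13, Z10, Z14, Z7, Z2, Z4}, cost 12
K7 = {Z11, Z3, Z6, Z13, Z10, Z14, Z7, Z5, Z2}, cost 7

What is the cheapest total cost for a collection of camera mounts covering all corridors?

K1, K5 cover every corridor at cost 17 + 5 = 22.
Any cover uses at least 2 camera mounts; among all covering selections none totals below 22.

22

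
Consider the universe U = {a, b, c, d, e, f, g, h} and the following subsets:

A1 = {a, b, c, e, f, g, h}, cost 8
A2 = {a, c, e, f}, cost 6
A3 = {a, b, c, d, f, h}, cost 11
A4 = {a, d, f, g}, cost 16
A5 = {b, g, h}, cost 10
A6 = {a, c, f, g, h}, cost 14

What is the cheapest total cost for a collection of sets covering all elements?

19

A1, A3 cover every element at cost 8 + 11 = 19.
Any cover uses at least 2 sets; among all covering selections none totals below 19.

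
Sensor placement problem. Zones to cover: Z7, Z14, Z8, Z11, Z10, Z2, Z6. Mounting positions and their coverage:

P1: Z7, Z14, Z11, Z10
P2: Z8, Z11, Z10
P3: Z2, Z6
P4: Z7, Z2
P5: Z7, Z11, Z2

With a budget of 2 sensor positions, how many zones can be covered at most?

Choosing P1, P3 covers {Z7, Z14, Z11, Z10, Z2, Z6} — 6 zones.
No choice of 2 sensor positions does better; here Z8 is left uncovered.

6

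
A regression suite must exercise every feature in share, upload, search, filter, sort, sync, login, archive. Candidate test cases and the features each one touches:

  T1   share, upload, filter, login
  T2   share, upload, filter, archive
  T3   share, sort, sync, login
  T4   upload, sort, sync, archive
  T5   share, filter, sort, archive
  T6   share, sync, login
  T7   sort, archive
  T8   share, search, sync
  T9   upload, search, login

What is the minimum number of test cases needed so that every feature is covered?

T1, T4, T8 together cover {share, upload, search, filter, sort, sync, login, archive} — every feature.
No 2 of the 9 test cases cover everything (all 36 pairs fall short), so 3 is minimum.

3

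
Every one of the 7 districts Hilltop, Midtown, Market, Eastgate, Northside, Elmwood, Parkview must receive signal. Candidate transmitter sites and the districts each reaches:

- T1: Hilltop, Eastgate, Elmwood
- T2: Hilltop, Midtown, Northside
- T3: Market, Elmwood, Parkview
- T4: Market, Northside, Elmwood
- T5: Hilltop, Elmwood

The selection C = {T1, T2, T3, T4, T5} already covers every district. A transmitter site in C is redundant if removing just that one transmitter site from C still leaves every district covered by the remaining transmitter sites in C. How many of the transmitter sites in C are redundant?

2

Drop T1: Eastgate uncovered — not redundant.
Drop T2: Midtown uncovered — not redundant.
Drop T3: Parkview uncovered — not redundant.
Drop T4: the rest still cover every district — redundant.
Drop T5: the rest still cover every district — redundant.
2 redundant: T4, T5.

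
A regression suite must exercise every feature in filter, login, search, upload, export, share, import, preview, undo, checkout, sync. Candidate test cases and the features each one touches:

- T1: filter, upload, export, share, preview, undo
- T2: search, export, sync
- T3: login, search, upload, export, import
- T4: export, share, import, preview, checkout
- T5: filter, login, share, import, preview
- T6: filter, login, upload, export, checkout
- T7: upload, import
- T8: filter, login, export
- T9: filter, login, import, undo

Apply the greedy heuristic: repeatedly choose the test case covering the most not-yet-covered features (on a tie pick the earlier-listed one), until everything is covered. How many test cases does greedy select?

Pick 1: T1 covers 6 new features (filter, upload, export, share, preview, undo).
Pick 2: T3 covers 3 new features (login, search, import).
Pick 3: T2 covers 1 new features (sync).
Pick 4: T4 covers 1 new features (checkout).
Greedy uses 4 test cases.

4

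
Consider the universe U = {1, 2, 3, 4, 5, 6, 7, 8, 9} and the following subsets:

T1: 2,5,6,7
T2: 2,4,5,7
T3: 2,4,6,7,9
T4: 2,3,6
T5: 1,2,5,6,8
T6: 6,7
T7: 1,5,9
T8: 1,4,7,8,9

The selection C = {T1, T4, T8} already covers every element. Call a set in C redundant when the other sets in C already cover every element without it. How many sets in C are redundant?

0

Drop T1: 5 uncovered — not redundant.
Drop T4: 3 uncovered — not redundant.
Drop T8: 1, 4, 8, 9 uncovered — not redundant.
None of the sets in C is redundant.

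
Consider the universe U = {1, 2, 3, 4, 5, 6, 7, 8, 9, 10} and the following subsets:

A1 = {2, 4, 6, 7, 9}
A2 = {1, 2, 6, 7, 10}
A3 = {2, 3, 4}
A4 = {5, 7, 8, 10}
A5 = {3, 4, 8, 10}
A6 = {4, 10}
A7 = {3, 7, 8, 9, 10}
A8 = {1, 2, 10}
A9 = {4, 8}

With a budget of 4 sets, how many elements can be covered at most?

10

Choosing A1, A2, A3, A4 covers {1, 2, 3, 4, 5, 6, 7, 8, 9, 10} — 10 elements.
That is all 10 elements.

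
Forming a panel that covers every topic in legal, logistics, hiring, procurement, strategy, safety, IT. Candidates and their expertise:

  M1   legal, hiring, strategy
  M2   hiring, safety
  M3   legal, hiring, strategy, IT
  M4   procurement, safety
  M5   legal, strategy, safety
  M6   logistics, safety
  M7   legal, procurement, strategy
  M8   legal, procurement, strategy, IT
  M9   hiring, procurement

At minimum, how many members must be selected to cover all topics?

M1, M6, M8 together cover {legal, logistics, hiring, procurement, strategy, safety, IT} — every topic.
No 2 of the 9 members cover everything (all 36 pairs fall short), so 3 is minimum.

3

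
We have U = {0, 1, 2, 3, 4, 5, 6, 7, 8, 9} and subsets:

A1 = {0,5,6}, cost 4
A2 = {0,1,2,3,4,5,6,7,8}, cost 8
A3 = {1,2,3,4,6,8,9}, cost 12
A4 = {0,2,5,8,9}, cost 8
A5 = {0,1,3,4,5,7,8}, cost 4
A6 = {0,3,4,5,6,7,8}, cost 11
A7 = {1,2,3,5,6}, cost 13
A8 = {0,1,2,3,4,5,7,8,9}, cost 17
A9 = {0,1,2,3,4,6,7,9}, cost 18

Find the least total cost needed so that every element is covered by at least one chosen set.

A2, A4 cover every element at cost 8 + 8 = 16.
Any cover uses at least 2 sets; among all covering selections none totals below 16.

16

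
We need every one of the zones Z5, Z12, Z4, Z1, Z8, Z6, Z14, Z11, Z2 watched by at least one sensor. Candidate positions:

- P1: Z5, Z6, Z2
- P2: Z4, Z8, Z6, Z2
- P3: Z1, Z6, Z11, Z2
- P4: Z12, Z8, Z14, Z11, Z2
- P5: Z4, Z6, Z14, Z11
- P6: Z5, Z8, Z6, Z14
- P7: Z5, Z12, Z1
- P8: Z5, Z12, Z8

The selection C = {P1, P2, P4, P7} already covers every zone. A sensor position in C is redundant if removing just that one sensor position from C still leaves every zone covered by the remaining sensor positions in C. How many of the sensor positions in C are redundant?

Drop P1: the rest still cover every zone — redundant.
Drop P2: Z4 uncovered — not redundant.
Drop P4: Z14, Z11 uncovered — not redundant.
Drop P7: Z1 uncovered — not redundant.
1 redundant: P1.

1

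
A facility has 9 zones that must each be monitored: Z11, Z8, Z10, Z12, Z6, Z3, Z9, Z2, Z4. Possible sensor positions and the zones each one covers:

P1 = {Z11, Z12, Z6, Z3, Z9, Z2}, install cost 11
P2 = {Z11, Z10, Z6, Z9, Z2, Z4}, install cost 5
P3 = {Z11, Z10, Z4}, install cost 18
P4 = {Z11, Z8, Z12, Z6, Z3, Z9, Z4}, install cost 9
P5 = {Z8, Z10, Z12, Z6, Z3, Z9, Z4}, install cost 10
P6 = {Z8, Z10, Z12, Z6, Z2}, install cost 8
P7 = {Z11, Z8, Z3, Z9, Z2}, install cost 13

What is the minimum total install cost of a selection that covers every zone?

P2, P4 cover every zone at install cost 5 + 9 = 14.
Any cover uses at least 2 sensor positions; among all covering selections none totals below 14.

14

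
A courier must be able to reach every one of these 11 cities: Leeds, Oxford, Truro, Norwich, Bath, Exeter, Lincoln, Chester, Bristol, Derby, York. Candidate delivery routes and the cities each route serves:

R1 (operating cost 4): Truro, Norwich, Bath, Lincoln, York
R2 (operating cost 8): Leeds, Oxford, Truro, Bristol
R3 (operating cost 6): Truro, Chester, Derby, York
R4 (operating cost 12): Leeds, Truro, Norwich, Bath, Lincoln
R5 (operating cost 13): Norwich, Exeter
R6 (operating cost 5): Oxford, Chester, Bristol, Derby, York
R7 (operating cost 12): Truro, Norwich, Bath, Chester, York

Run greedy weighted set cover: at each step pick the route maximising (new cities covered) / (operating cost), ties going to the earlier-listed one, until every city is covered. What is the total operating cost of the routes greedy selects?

Pick 1: R1 adds 5 new (Truro, Norwich, Bath, Lincoln, York) at operating cost 4 (ratio 5/4).
Pick 2: R6 adds 4 new (Oxford, Chester, Bristol, Derby) at operating cost 5 (ratio 4/5).
Pick 3: R2 adds 1 new (Leeds) at operating cost 8 (ratio 1/8).
Pick 4: R5 adds 1 new (Exeter) at operating cost 13 (ratio 1/13).
Greedy total operating cost: 4 + 5 + 8 + 13 = 30.

30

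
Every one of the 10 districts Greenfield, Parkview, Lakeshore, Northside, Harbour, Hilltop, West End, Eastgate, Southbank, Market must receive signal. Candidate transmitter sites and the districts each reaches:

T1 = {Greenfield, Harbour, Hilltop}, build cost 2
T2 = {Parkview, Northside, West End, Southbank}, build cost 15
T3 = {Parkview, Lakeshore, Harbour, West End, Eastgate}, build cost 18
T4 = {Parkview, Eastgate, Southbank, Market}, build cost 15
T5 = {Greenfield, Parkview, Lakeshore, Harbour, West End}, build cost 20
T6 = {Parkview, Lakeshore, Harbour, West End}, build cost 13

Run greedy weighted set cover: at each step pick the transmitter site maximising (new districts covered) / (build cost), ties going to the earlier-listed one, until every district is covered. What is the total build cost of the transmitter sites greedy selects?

45

Pick 1: T1 adds 3 new (Greenfield, Harbour, Hilltop) at build cost 2 (ratio 3/2).
Pick 2: T2 adds 4 new (Parkview, Northside, West End, Southbank) at build cost 15 (ratio 4/15).
Pick 3: T4 adds 2 new (Eastgate, Market) at build cost 15 (ratio 2/15).
Pick 4: T6 adds 1 new (Lakeshore) at build cost 13 (ratio 1/13).
Greedy total build cost: 2 + 15 + 15 + 13 = 45.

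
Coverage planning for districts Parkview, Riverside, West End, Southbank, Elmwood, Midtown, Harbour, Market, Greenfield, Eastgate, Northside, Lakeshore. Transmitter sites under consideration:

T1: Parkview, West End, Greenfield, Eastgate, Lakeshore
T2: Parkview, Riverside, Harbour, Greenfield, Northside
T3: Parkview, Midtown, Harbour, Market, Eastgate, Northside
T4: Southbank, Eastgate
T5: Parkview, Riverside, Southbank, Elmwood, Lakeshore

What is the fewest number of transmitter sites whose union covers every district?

3

T1, T3, T5 together cover {Parkview, Riverside, West End, Southbank, Elmwood, Midtown, Harbour, Market, Greenfield, Eastgate, Northside, Lakeshore} — every district.
No 2 of the 5 transmitter sites cover everything (all 10 pairs fall short), so 3 is minimum.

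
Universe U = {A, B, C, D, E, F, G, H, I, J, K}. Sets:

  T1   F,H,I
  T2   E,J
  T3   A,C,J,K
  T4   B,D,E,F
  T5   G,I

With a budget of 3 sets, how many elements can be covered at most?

Choosing T1, T3, T4 covers {A, B, C, D, E, F, H, I, J, K} — 10 elements.
No choice of 3 sets does better; here G is left uncovered.

10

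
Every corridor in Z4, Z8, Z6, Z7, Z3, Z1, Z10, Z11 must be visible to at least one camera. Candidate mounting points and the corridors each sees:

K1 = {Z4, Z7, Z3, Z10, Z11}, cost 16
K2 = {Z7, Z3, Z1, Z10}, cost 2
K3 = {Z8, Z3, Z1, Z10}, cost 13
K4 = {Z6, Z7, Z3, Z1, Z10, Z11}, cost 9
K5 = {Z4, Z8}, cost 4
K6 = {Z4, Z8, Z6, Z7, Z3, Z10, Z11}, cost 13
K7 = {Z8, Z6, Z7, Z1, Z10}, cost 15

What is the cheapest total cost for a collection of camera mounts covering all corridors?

13

K4, K5 cover every corridor at cost 9 + 4 = 13.
Any cover uses at least 2 camera mounts; among all covering selections none totals below 13.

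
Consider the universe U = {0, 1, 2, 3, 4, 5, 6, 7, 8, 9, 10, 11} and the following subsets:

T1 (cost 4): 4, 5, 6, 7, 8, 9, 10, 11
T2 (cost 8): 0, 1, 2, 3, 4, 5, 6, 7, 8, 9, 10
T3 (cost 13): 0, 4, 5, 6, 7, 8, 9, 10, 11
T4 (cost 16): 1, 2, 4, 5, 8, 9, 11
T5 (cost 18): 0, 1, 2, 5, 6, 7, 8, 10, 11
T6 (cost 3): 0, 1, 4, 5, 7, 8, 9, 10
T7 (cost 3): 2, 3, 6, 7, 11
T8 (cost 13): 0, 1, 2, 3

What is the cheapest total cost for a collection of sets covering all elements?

6

T6, T7 cover every element at cost 3 + 3 = 6.
Any cover uses at least 2 sets; among all covering selections none totals below 6.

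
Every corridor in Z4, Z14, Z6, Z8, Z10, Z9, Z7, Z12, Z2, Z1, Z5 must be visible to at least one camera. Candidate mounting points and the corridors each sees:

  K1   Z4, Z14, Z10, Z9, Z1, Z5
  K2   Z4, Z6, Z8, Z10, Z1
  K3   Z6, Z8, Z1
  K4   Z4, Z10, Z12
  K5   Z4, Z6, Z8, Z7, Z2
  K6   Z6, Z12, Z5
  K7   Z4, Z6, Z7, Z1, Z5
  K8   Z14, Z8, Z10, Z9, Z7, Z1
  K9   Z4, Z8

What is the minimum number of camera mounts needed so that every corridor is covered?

K1, K4, K5 together cover {Z4, Z14, Z6, Z8, Z10, Z9, Z7, Z12, Z2, Z1, Z5} — every corridor.
No 2 of the 9 camera mounts cover everything (all 36 pairs fall short), so 3 is minimum.

3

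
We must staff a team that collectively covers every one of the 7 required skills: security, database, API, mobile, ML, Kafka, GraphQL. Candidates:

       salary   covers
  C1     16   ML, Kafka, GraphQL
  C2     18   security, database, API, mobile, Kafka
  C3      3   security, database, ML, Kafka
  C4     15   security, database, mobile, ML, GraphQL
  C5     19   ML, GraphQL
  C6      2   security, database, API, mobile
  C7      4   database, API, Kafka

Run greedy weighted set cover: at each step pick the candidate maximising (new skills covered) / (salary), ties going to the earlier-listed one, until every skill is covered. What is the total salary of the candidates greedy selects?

Pick 1: C6 adds 4 new (security, database, API, mobile) at salary 2 (ratio 4/2).
Pick 2: C3 adds 2 new (ML, Kafka) at salary 3 (ratio 2/3).
Pick 3: C4 adds 1 new (GraphQL) at salary 15 (ratio 1/15).
Greedy total salary: 2 + 3 + 15 = 20. (The true optimum is 18, so greedy overshoots here.)

20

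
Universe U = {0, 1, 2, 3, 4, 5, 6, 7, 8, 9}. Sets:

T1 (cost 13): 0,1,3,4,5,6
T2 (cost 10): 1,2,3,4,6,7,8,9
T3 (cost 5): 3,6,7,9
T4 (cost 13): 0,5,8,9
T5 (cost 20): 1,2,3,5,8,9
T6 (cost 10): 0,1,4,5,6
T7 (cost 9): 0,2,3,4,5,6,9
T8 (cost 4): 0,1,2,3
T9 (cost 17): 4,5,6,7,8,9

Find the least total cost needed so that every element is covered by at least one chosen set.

19

T2, T7 cover every element at cost 10 + 9 = 19.
Any cover uses at least 2 sets; among all covering selections none totals below 19.
Greedy by coverage-per-cost would pick T8, T3, T7, T2 for 28 — worse than the optimum 19.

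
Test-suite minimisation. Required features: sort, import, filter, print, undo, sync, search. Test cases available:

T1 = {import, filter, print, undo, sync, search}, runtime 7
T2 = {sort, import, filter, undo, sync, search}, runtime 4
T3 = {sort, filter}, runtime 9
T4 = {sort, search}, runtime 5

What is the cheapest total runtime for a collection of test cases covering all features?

T1, T2 cover every feature at runtime 7 + 4 = 11.
Any cover uses at least 2 test cases; among all covering selections none totals below 11.

11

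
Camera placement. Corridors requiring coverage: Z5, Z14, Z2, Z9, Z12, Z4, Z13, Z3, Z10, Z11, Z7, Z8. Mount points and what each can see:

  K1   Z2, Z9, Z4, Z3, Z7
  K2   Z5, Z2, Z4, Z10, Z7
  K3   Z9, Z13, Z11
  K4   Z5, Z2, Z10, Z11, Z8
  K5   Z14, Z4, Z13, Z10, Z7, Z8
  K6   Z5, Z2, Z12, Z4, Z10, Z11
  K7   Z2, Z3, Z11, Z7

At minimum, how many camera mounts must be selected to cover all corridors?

3

K1, K5, K6 together cover {Z5, Z14, Z2, Z9, Z12, Z4, Z13, Z3, Z10, Z11, Z7, Z8} — every corridor.
No 2 of the 7 camera mounts cover everything (all 21 pairs fall short), so 3 is minimum.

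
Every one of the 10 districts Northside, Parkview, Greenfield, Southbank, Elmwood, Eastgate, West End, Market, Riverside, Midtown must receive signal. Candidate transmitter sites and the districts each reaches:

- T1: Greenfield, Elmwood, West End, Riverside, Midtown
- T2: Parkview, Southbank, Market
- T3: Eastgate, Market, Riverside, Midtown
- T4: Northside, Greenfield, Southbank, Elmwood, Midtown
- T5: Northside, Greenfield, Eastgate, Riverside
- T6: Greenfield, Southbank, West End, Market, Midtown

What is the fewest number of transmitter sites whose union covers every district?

3

T1, T2, T5 together cover {Northside, Parkview, Greenfield, Southbank, Elmwood, Eastgate, West End, Market, Riverside, Midtown} — every district.
No 2 of the 6 transmitter sites cover everything (all 15 pairs fall short), so 3 is minimum.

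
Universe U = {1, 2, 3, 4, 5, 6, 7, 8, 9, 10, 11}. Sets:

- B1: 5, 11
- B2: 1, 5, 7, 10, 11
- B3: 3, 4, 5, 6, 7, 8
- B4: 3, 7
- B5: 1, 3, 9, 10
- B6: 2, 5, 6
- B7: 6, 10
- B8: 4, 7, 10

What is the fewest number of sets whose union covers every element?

B1, B3, B5, B6 together cover {1, 2, 3, 4, 5, 6, 7, 8, 9, 10, 11} — every element.
No 3 of the 8 sets cover everything (all 56 triples fall short), so 4 is minimum.

4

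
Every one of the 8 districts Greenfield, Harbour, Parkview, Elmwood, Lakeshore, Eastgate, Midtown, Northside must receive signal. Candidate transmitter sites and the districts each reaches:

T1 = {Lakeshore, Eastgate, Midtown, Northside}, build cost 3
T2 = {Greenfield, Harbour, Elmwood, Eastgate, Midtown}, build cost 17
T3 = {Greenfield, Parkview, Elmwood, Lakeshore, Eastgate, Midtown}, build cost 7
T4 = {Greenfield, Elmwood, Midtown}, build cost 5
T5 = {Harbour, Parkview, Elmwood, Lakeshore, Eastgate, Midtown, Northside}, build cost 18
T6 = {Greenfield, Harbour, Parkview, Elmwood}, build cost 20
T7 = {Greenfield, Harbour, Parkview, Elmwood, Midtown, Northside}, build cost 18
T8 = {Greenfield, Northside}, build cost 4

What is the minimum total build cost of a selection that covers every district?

T1, T7 cover every district at build cost 3 + 18 = 21.
Any cover uses at least 2 transmitter sites; among all covering selections none totals below 21.

21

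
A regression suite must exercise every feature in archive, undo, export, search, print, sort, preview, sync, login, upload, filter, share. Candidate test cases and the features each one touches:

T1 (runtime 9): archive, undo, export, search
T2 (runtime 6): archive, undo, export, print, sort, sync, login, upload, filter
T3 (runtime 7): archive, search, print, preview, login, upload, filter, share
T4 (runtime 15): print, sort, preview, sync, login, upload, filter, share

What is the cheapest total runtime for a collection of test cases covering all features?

13

T2, T3 cover every feature at runtime 6 + 7 = 13.
Any cover uses at least 2 test cases; among all covering selections none totals below 13.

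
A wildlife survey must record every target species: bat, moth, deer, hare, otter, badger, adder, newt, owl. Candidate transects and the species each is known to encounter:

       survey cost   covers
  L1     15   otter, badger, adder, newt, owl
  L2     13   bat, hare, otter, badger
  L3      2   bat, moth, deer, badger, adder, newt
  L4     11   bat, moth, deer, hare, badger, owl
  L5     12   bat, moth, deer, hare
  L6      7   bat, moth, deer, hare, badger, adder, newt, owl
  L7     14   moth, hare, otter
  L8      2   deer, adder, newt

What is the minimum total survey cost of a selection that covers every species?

L2, L6 cover every species at survey cost 13 + 7 = 20.
Any cover uses at least 2 transects; among all covering selections none totals below 20.

20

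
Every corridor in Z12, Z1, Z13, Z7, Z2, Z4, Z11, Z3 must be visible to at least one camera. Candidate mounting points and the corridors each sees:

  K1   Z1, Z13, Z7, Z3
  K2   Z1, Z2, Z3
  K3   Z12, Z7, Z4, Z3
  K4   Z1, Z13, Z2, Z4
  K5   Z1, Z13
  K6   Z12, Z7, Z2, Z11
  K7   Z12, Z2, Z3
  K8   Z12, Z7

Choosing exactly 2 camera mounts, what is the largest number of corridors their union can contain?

Choosing K1, K6 covers {Z12, Z1, Z13, Z7, Z2, Z11, Z3} — 7 corridors.
No choice of 2 camera mounts does better; here Z4 is left uncovered.

7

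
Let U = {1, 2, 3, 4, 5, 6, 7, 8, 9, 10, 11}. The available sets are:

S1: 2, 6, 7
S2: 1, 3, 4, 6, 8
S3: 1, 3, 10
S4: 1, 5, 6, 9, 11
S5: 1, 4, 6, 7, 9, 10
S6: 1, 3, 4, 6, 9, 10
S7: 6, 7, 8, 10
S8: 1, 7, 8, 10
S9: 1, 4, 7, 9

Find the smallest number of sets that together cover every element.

S1, S2, S3, S4 together cover {1, 2, 3, 4, 5, 6, 7, 8, 9, 10, 11} — every element.
No 3 of the 9 sets cover everything (all 84 triples fall short), so 4 is minimum.

4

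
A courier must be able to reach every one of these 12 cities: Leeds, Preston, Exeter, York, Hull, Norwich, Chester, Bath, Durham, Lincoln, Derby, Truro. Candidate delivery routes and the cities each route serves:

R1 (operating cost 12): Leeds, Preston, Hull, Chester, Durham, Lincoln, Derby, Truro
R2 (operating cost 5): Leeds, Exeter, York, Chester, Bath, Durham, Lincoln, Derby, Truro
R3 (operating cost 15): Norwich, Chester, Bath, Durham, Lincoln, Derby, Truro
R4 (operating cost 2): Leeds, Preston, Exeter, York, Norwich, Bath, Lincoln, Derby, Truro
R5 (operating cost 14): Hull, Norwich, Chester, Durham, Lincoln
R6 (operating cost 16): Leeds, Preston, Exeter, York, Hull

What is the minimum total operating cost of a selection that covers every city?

14

R1, R4 cover every city at operating cost 12 + 2 = 14.
Any cover uses at least 2 routes; among all covering selections none totals below 14.
Greedy by coverage-per-operating cost would pick R4, R2, R1 for 19 — worse than the optimum 14.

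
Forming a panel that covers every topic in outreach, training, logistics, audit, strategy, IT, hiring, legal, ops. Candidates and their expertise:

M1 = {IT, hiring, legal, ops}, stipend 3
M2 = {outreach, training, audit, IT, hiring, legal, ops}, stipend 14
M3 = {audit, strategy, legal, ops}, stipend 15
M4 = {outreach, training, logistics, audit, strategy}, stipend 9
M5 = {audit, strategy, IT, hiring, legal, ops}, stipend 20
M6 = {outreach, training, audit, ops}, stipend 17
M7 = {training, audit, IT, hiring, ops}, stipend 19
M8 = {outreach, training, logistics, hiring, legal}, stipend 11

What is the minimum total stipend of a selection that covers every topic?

12

M1, M4 cover every topic at stipend 3 + 9 = 12.
Any cover uses at least 2 members; among all covering selections none totals below 12.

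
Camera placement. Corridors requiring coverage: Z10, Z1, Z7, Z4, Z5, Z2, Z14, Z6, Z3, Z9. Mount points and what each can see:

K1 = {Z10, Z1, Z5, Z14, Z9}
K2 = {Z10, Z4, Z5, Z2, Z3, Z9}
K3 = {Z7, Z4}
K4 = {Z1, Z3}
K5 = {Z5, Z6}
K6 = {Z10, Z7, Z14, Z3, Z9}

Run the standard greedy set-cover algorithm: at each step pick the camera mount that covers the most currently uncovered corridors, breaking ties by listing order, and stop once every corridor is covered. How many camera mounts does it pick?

Pick 1: K2 covers 6 new corridors (Z10, Z4, Z5, Z2, Z3, Z9).
Pick 2: K1 covers 2 new corridors (Z1, Z14).
Pick 3: K3 covers 1 new corridors (Z7).
Pick 4: K5 covers 1 new corridors (Z6).
Greedy uses 4 camera mounts.

4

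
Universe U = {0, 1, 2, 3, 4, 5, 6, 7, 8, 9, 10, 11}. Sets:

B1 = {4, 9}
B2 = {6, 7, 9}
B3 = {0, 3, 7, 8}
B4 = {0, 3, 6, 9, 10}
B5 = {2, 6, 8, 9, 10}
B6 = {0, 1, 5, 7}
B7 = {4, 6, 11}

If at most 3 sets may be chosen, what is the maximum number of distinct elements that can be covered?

Choosing B5, B6, B7 covers {0, 1, 2, 4, 5, 6, 7, 8, 9, 10, 11} — 11 elements.
No choice of 3 sets does better; here 3 is left uncovered.

11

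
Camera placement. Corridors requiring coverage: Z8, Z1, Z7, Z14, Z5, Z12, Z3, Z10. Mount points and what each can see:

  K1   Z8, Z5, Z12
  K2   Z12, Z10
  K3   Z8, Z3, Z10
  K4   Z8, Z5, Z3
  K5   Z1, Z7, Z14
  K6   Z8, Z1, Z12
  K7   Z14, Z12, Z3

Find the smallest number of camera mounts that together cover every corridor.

3

K1, K3, K5 together cover {Z8, Z1, Z7, Z14, Z5, Z12, Z3, Z10} — every corridor.
No 2 of the 7 camera mounts cover everything (all 21 pairs fall short), so 3 is minimum.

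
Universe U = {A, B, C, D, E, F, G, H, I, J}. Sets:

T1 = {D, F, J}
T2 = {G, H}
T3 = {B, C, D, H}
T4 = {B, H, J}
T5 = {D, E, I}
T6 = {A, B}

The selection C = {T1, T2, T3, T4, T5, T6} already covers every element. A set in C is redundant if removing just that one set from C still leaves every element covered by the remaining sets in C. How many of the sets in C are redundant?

Drop T1: F uncovered — not redundant.
Drop T2: G uncovered — not redundant.
Drop T3: C uncovered — not redundant.
Drop T4: the rest still cover every element — redundant.
Drop T5: E, I uncovered — not redundant.
Drop T6: A uncovered — not redundant.
1 redundant: T4.

1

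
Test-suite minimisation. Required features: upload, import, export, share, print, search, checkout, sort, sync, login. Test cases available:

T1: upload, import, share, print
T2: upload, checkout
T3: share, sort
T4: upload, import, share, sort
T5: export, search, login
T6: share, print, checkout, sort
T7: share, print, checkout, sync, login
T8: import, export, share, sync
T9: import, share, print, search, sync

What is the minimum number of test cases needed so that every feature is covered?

T4, T5, T7 together cover {upload, import, export, share, print, search, checkout, sort, sync, login} — every feature.
No 2 of the 9 test cases cover everything (all 36 pairs fall short), so 3 is minimum.

3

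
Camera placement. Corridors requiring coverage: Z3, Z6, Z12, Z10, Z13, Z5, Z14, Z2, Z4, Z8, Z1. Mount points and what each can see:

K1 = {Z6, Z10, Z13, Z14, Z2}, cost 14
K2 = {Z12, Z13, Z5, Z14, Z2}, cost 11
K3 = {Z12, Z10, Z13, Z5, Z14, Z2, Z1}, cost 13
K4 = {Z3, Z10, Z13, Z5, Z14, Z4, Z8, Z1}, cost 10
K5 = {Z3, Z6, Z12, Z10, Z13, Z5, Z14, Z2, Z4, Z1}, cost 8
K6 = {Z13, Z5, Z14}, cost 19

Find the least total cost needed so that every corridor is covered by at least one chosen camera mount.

K4, K5 cover every corridor at cost 10 + 8 = 18.
Any cover uses at least 2 camera mounts; among all covering selections none totals below 18.

18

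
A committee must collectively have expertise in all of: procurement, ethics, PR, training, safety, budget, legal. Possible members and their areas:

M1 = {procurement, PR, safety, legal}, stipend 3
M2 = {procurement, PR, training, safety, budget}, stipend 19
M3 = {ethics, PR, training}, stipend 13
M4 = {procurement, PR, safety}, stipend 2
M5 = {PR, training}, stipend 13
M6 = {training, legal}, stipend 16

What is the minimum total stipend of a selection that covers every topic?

35

M1, M2, M3 cover every topic at stipend 3 + 19 + 13 = 35.
Any cover uses at least 3 members; among all covering selections none totals below 35.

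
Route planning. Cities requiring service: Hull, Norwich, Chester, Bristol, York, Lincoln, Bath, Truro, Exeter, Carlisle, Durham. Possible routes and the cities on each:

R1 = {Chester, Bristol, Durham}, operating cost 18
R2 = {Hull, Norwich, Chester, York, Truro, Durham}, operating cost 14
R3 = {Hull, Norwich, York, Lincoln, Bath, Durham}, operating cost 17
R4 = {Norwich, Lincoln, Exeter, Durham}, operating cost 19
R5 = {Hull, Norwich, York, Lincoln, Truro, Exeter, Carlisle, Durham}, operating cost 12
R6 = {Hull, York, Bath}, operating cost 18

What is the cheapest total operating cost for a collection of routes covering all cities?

R1, R3, R5 cover every city at operating cost 18 + 17 + 12 = 47.
Any cover uses at least 3 routes; among all covering selections none totals below 47.

47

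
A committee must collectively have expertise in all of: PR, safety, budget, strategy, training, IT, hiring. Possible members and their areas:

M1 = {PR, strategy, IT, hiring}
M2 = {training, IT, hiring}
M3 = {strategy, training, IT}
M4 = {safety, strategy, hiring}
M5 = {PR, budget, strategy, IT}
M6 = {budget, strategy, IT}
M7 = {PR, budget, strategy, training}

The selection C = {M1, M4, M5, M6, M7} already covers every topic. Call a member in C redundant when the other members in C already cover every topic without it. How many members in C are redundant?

3

Drop M1: the rest still cover every topic — redundant.
Drop M4: safety uncovered — not redundant.
Drop M5: the rest still cover every topic — redundant.
Drop M6: the rest still cover every topic — redundant.
Drop M7: training uncovered — not redundant.
3 redundant: M1, M5, M6.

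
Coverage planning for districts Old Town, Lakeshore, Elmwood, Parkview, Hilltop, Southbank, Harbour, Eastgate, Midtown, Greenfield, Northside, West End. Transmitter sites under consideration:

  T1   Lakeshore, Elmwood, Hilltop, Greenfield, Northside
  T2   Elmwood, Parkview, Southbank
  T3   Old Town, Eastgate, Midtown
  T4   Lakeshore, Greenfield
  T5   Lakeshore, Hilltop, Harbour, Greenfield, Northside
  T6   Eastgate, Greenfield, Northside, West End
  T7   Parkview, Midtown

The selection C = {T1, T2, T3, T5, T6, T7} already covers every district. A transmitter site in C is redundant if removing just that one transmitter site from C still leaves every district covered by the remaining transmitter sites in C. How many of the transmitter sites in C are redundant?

Drop T1: the rest still cover every district — redundant.
Drop T2: Southbank uncovered — not redundant.
Drop T3: Old Town uncovered — not redundant.
Drop T5: Harbour uncovered — not redundant.
Drop T6: West End uncovered — not redundant.
Drop T7: the rest still cover every district — redundant.
2 redundant: T1, T7.

2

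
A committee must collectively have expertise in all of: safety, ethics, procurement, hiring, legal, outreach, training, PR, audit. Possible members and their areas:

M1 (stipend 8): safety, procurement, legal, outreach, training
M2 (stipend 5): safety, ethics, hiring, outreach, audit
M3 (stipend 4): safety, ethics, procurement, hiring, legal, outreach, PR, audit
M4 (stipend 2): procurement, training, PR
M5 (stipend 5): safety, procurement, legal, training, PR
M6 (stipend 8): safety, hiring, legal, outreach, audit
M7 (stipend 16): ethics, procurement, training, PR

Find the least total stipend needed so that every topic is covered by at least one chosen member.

6

M3, M4 cover every topic at stipend 4 + 2 = 6.
Any cover uses at least 2 members; among all covering selections none totals below 6.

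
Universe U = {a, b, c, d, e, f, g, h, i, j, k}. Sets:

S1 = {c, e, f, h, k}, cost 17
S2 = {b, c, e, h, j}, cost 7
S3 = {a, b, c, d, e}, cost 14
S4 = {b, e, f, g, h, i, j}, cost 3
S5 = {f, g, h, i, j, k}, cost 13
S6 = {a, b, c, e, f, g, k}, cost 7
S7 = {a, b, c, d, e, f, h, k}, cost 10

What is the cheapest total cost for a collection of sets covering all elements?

13

S4, S7 cover every element at cost 3 + 10 = 13.
Any cover uses at least 2 sets; among all covering selections none totals below 13.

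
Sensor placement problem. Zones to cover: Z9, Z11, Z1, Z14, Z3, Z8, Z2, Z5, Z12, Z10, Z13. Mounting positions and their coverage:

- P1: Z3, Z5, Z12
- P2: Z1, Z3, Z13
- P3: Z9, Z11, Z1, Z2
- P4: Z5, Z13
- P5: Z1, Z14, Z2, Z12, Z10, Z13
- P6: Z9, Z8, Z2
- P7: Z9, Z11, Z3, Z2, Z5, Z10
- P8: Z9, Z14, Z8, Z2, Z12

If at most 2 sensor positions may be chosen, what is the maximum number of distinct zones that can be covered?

10

Choosing P5, P7 covers {Z9, Z11, Z1, Z14, Z3, Z2, Z5, Z12, Z10, Z13} — 10 zones.
No choice of 2 sensor positions does better; here Z8 is left uncovered.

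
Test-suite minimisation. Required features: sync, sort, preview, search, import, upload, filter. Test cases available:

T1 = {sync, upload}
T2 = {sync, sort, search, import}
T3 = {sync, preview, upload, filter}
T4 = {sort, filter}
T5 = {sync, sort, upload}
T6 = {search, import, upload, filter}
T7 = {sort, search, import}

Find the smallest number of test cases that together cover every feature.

2

T2, T3 together cover {sync, sort, preview, search, import, upload, filter} — every feature.
No single test case contains all 7 features, so 2 is optimal.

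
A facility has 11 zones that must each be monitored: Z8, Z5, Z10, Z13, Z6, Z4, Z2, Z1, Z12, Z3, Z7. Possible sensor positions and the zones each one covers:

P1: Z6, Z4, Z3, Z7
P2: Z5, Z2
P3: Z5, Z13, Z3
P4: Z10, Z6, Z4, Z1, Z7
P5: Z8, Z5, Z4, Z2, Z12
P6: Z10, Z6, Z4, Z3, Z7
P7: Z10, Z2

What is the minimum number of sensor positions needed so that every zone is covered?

P3, P4, P5 together cover {Z8, Z5, Z10, Z13, Z6, Z4, Z2, Z1, Z12, Z3, Z7} — every zone.
No 2 of the 7 sensor positions cover everything (all 21 pairs fall short), so 3 is minimum.

3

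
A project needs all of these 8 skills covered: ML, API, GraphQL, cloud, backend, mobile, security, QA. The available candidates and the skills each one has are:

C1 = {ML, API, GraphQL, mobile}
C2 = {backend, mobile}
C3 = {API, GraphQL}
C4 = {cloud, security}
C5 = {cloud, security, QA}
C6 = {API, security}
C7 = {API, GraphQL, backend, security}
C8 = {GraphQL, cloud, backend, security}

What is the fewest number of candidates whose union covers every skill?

3

C1, C2, C5 together cover {ML, API, GraphQL, cloud, backend, mobile, security, QA} — every skill.
No 2 of the 8 candidates cover everything (all 28 pairs fall short), so 3 is minimum.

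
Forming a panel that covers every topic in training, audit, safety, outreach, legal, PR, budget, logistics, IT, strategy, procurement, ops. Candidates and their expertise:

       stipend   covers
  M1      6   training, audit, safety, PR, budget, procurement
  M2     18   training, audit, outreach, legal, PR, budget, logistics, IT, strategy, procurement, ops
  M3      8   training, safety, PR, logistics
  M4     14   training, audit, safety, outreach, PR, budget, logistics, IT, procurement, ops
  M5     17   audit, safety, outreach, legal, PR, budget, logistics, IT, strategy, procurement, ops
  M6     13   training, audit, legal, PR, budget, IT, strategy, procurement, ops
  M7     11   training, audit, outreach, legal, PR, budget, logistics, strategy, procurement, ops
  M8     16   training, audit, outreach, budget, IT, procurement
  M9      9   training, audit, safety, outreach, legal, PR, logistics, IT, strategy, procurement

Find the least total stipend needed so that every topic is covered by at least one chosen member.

20

M7, M9 cover every topic at stipend 11 + 9 = 20.
Any cover uses at least 2 members; among all covering selections none totals below 20.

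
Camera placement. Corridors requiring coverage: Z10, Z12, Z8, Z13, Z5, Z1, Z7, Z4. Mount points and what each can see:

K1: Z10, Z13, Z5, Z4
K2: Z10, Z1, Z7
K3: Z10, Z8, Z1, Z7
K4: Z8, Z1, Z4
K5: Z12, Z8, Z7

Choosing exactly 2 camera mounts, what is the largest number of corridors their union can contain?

Choosing K1, K3 covers {Z10, Z8, Z13, Z5, Z1, Z7, Z4} — 7 corridors.
No choice of 2 camera mounts does better; here Z12 is left uncovered.

7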